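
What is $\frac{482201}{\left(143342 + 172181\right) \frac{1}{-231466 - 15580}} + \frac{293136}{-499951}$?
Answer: $- \frac{59557169448566074}{157746039373} \approx -3.7755 \cdot 10^{5}$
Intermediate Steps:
$\frac{482201}{\left(143342 + 172181\right) \frac{1}{-231466 - 15580}} + \frac{293136}{-499951} = \frac{482201}{315523 \frac{1}{-247046}} + 293136 \left(- \frac{1}{499951}\right) = \frac{482201}{315523 \left(- \frac{1}{247046}\right)} - \frac{293136}{499951} = \frac{482201}{- \frac{315523}{247046}} - \frac{293136}{499951} = 482201 \left(- \frac{247046}{315523}\right) - \frac{293136}{499951} = - \frac{119125828246}{315523} - \frac{293136}{499951} = - \frac{59557169448566074}{157746039373}$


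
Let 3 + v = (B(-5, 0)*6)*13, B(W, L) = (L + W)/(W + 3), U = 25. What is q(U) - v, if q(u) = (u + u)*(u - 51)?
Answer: -1492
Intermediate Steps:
B(W, L) = (L + W)/(3 + W)
q(u) = 2*u*(-51 + u) (q(u) = (2*u)*(-51 + u) = 2*u*(-51 + u))
v = 192 (v = -3 + (((0 - 5)/(3 - 5))*6)*13 = -3 + ((-5/(-2))*6)*13 = -3 + (-½*(-5)*6)*13 = -3 + ((5/2)*6)*13 = -3 + 15*13 = -3 + 195 = 192)
q(U) - v = 2*25*(-51 + 25) - 1*192 = 2*25*(-26) - 192 = -1300 - 192 = -1492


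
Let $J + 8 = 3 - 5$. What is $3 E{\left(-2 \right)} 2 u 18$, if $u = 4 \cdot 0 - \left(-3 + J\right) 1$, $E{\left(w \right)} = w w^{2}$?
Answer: $-11232$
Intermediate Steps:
$E{\left(w \right)} = w^{3}$
$J = -10$ ($J = -8 + \left(3 - 5\right) = -8 - 2 = -10$)
$u = 13$ ($u = 4 \cdot 0 - \left(-3 - 10\right) 1 = 0 - \left(-13\right) 1 = 0 - -13 = 0 + 13 = 13$)
$3 E{\left(-2 \right)} 2 u 18 = 3 \left(-2\right)^{3} \cdot 2 \cdot 13 \cdot 18 = 3 \left(-8\right) 2 \cdot 13 \cdot 18 = \left(-24\right) 2 \cdot 13 \cdot 18 = \left(-48\right) 13 \cdot 18 = \left(-624\right) 18 = -11232$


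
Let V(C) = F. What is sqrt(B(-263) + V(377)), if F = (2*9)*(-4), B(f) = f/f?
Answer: I*sqrt(71) ≈ 8.4261*I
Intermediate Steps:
B(f) = 1
F = -72 (F = 18*(-4) = -72)
V(C) = -72
sqrt(B(-263) + V(377)) = sqrt(1 - 72) = sqrt(-71) = I*sqrt(71)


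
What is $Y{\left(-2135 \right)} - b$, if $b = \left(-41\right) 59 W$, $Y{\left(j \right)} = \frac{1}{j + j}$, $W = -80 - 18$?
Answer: $- \frac{1012254741}{4270} \approx -2.3706 \cdot 10^{5}$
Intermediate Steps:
$W = -98$
$Y{\left(j \right)} = \frac{1}{2 j}$
$b = 237062$ ($b = \left(-41\right) 59 \left(-98\right) = \left(-2419\right) \left(-98\right) = 237062$)
$Y{\left(-2135 \right)} - b = \frac{1}{2 \left(-2135\right)} - 237062 = \frac{1}{2} \left(- \frac{1}{2135}\right) - 237062 = - \frac{1}{4270} - 237062 = - \frac{1012254741}{4270}$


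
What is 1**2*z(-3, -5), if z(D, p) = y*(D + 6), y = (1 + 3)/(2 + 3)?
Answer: 12/5 ≈ 2.4000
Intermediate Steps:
y = 4/5 ≈ 0.80000
z(D, p) = 24/5 + 4*D/5 (z(D, p) = 4*(D + 6)/5 = 4*(6 + D)/5 = 24/5 + 4*D/5)
1**2*z(-3, -5) = 1**2*(24/5 + (4/5)*(-3)) = 1*(24/5 - 12/5) = 1*(12/5) = 12/5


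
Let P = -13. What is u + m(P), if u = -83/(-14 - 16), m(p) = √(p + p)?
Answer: 83/30 + I*√26 ≈ 2.7667 + 5.099*I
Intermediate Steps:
m(p) = √2*√p (m(p) = √(2*p) = √2*√p)
u = 83/30 (u = -83/(-30) = -83*(-1/30) = 83/30 ≈ 2.7667)
u + m(P) = 83/30 + √2*√(-13) = 83/30 + √2*(I*√13) = 83/30 + I*√26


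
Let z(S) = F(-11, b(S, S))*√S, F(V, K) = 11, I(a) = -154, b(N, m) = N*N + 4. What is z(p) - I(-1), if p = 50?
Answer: 154 + 55*√2 ≈ 231.78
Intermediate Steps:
b(N, m) = 4 + N² (b(N, m) = N² + 4 = 4 + N²)
z(S) = 11*√S
z(p) - I(-1) = 11*√50 - 1*(-154) = 11*(5*√2) + 154 = 55*√2 + 154 = 154 + 55*√2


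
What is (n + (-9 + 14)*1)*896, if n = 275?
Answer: 250880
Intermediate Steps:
(n + (-9 + 14)*1)*896 = (275 + (-9 + 14)*1)*896 = (275 + 5*1)*896 = (275 + 5)*896 = 280*896 = 250880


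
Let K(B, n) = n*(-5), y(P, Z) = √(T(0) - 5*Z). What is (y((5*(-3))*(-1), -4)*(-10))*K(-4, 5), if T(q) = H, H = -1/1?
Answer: 250*√19 ≈ 1089.7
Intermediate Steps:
H = -1 (H = -1*1 = -1)
T(q) = -1
y(P, Z) = √(-1 - 5*Z)
K(B, n) = -5*n
(y((5*(-3))*(-1), -4)*(-10))*K(-4, 5) = (√(-1 - 5*(-4))*(-10))*(-5*5) = (√(-1 + 20)*(-10))*(-25) = (√19*(-10))*(-25) = -10*√19*(-25) = 250*√19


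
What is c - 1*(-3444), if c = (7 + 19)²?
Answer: 4120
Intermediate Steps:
c = 676 (c = 26² = 676)
c - 1*(-3444) = 676 - 1*(-3444) = 676 + 3444 = 4120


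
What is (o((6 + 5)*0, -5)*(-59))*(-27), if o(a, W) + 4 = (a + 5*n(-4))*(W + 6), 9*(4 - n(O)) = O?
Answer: 29028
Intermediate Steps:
n(O) = 4 - O/9
o(a, W) = -4 + (6 + W)*(200/9 + a) (o(a, W) = -4 + (a + 5*(4 - 1/9*(-4)))*(W + 6) = -4 + (a + 5*(4 + 4/9))*(6 + W) = -4 + (a + 5*(40/9))*(6 + W) = -4 + (a + 200/9)*(6 + W) = -4 + (200/9 + a)*(6 + W) = -4 + (6 + W)*(200/9 + a))
(o((6 + 5)*0, -5)*(-59))*(-27) = ((388/3 + 6*((6 + 5)*0) + (200/9)*(-5) - 5*(6 + 5)*0)*(-59))*(-27) = ((388/3 + 6*(11*0) - 1000/9 - 55*0)*(-59))*(-27) = ((388/3 + 6*0 - 1000/9 - 5*0)*(-59))*(-27) = ((388/3 + 0 - 1000/9 + 0)*(-59))*(-27) = ((164/9)*(-59))*(-27) = -9676/9*(-27) = 29028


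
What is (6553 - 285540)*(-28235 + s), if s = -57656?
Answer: 23962472417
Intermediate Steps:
(6553 - 285540)*(-28235 + s) = (6553 - 285540)*(-28235 - 57656) = -278987*(-85891) = 23962472417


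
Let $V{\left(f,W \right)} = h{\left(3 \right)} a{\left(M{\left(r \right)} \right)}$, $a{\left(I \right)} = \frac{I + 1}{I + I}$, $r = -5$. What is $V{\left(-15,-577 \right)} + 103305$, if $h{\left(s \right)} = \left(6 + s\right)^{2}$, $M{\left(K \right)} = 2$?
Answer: $\frac{413463}{4} \approx 1.0337 \cdot 10^{5}$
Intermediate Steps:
$a{\left(I \right)} = \frac{1 + I}{2 I}$
$V{\left(f,W \right)} = \frac{243}{4}$ ($V{\left(f,W \right)} = \left(6 + 3\right)^{2} \frac{1 + 2}{2 \cdot 2} = 9^{2} \cdot \frac{1}{2} \cdot \frac{1}{2} \cdot 3 = 81 \cdot \frac{3}{4} = \frac{243}{4}$)
$V{\left(-15,-577 \right)} + 103305 = \frac{243}{4} + 103305 = \frac{413463}{4}$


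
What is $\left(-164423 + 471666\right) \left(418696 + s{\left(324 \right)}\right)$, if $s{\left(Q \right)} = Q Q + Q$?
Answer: $160994103028$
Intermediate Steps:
$s{\left(Q \right)} = Q + Q^{2}$ ($s{\left(Q \right)} = Q^{2} + Q = Q + Q^{2}$)
$\left(-164423 + 471666\right) \left(418696 + s{\left(324 \right)}\right) = \left(-164423 + 471666\right) \left(418696 + 324 \left(1 + 324\right)\right) = 307243 \left(418696 + 324 \cdot 325\right) = 307243 \left(418696 + 105300\right) = 307243 \cdot 523996 = 160994103028$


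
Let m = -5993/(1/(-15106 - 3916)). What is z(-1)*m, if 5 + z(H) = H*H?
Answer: -455995384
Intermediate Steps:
z(H) = -5 + H² (z(H) = -5 + H*H = -5 + H²)
m = 113998846 (m = -5993/(1/(-19022)) = -5993/(-1/19022) = -5993*(-19022) = 113998846)
z(-1)*m = (-5 + (-1)²)*113998846 = (-5 + 1)*113998846 = -4*113998846 = -455995384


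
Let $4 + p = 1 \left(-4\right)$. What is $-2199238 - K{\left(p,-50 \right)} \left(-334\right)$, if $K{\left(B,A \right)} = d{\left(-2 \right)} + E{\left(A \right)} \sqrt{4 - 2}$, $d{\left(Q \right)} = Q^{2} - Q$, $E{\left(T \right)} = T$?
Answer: $-2197234 - 16700 \sqrt{2} \approx -2.2209 \cdot 10^{6}$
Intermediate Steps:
$p = -8$ ($p = -4 + 1 \left(-4\right) = -4 - 4 = -8$)
$K{\left(B,A \right)} = 6 + A \sqrt{2}$ ($K{\left(B,A \right)} = - 2 \left(-1 - 2\right) + A \sqrt{4 - 2} = \left(-2\right) \left(-3\right) + A \sqrt{2} = 6 + A \sqrt{2}$)
$-2199238 - K{\left(p,-50 \right)} \left(-334\right) = -2199238 - \left(6 - 50 \sqrt{2}\right) \left(-334\right) = -2199238 - \left(-2004 + 16700 \sqrt{2}\right) = -2199238 + \left(2004 - 16700 \sqrt{2}\right) = -2197234 - 16700 \sqrt{2}$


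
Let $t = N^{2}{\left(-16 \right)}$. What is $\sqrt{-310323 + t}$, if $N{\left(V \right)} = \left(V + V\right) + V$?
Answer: $i \sqrt{308019} \approx 554.99 i$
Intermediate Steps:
$N{\left(V \right)} = 3 V$ ($N{\left(V \right)} = 2 V + V = 3 V$)
$t = 2304$ ($t = \left(3 \left(-16\right)\right)^{2} = \left(-48\right)^{2} = 2304$)
$\sqrt{-310323 + t} = \sqrt{-310323 + 2304} = \sqrt{-308019} = i \sqrt{308019}$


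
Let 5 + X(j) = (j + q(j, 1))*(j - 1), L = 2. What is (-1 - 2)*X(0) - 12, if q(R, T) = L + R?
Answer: 9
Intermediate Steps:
q(R, T) = 2 + R
X(j) = -5 + (-1 + j)*(2 + 2*j) (X(j) = -5 + (j + (2 + j))*(j - 1) = -5 + (2 + 2*j)*(-1 + j) = -5 + (-1 + j)*(2 + 2*j))
(-1 - 2)*X(0) - 12 = (-1 - 2)*(-7 + 2*0²) - 12 = -3*(-7 + 2*0) - 12 = -3*(-7 + 0) - 12 = -3*(-7) - 12 = 21 - 12 = 9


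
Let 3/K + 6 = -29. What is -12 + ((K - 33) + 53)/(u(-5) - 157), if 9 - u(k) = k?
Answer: -60757/5005 ≈ -12.139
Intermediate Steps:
K = -3/35 (K = 3/(-6 - 29) = 3/(-35) = 3*(-1/35) = -3/35 ≈ -0.085714)
u(k) = 9 - k
-12 + ((K - 33) + 53)/(u(-5) - 157) = -12 + ((-3/35 - 33) + 53)/((9 - 1*(-5)) - 157) = -12 + (-1158/35 + 53)/((9 + 5) - 157) = -12 + 697/(35*(14 - 157)) = -12 + (697/35)/(-143) = -12 + (697/35)*(-1/143) = -12 - 697/5005 = -60757/5005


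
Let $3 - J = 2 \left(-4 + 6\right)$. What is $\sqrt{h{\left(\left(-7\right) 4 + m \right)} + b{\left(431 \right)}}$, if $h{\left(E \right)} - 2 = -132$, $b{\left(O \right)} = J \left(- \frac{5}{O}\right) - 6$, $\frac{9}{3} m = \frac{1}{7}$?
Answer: $\frac{i \sqrt{25261341}}{431} \approx 11.661 i$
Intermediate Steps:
$m = \frac{1}{21}$ ($m = \frac{1}{3 \cdot 7} = \frac{1}{3} \cdot \frac{1}{7} = \frac{1}{21} \approx 0.047619$)
$J = -1$ ($J = 3 - 2 \left(-4 + 6\right) = 3 - 2 \cdot 2 = 3 - 4 = -1$)
$b{\left(O \right)} = -6 + \frac{5}{O}$ ($b{\left(O \right)} = - \frac{-5}{O} - 6 = \frac{5}{O} - 6 = -6 + \frac{5}{O}$)
$h{\left(E \right)} = -130$ ($h{\left(E \right)} = 2 - 132 = -130$)
$\sqrt{h{\left(\left(-7\right) 4 + m \right)} + b{\left(431 \right)}} = \sqrt{-130 - \left(6 - \frac{5}{431}\right)} = \sqrt{-130 + \left(-6 + 5 \cdot \frac{1}{431}\right)} = \sqrt{-130 + \left(-6 + \frac{5}{431}\right)} = \sqrt{-130 - \frac{2581}{431}} = \sqrt{- \frac{58611}{431}} = \frac{i \sqrt{25261341}}{431}$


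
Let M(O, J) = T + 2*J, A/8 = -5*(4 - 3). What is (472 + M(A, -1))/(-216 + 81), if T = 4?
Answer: -158/45 ≈ -3.5111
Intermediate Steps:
A = -40 (A = 8*(-5*(4 - 3)) = 8*(-5*1) = 8*(-5) = -40)
M(O, J) = 4 + 2*J
(472 + M(A, -1))/(-216 + 81) = (472 + (4 + 2*(-1)))/(-216 + 81) = (472 + (4 - 2))/(-135) = (472 + 2)*(-1/135) = 474*(-1/135) = -158/45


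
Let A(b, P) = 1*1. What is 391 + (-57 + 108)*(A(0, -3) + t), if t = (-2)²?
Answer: 646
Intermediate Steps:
A(b, P) = 1
t = 4
391 + (-57 + 108)*(A(0, -3) + t) = 391 + (-57 + 108)*(1 + 4) = 391 + 51*5 = 391 + 255 = 646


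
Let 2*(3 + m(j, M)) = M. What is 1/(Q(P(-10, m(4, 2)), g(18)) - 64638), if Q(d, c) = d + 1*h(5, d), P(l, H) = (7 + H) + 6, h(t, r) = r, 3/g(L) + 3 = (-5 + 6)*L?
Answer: -1/64616 ≈ -1.5476e-5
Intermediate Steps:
g(L) = 3/(-3 + L) (g(L) = 3/(-3 + (-5 + 6)*L) = 3/(-3 + 1*L) = 3/(-3 + L))
m(j, M) = -3 + M/2
P(l, H) = 13 + H
Q(d, c) = 2*d (Q(d, c) = d + 1*d = d + d = 2*d)
1/(Q(P(-10, m(4, 2)), g(18)) - 64638) = 1/(2*(13 + (-3 + (½)*2)) - 64638) = 1/(2*(13 + (-3 + 1)) - 64638) = 1/(2*(13 - 2) - 64638) = 1/(2*11 - 64638) = 1/(22 - 64638) = 1/(-64616) = -1/64616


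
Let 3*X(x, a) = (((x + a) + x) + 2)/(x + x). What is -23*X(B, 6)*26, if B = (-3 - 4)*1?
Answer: -598/7 ≈ -85.429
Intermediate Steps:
B = -7 (B = -7*1 = -7)
X(x, a) = (2 + a + 2*x)/(6*x) (X(x, a) = ((((x + a) + x) + 2)/(x + x))/3 = ((((a + x) + x) + 2)/((2*x)))/3 = (((a + 2*x) + 2)*(1/(2*x)))/3 = ((2 + a + 2*x)*(1/(2*x)))/3 = ((2 + a + 2*x)/(2*x))/3 = (2 + a + 2*x)/(6*x))
-23*X(B, 6)*26 = -23*(2 + 6 + 2*(-7))/(6*(-7))*26 = -23*(-1)*(2 + 6 - 14)/(6*7)*26 = -23*(-1)*(-6)/(6*7)*26 = -23*⅐*26 = -23/7*26 = -598/7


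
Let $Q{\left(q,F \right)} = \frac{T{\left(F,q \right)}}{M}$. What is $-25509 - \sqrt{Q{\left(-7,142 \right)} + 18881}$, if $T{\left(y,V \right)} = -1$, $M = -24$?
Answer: $-25509 - \frac{11 \sqrt{22470}}{12} \approx -25646.0$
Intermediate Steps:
$Q{\left(q,F \right)} = \frac{1}{24}$ ($Q{\left(q,F \right)} = - \frac{1}{-24} = \left(-1\right) \left(- \frac{1}{24}\right) = \frac{1}{24}$)
$-25509 - \sqrt{Q{\left(-7,142 \right)} + 18881} = -25509 - \sqrt{\frac{1}{24} + 18881} = -25509 - \sqrt{\frac{453145}{24}} = -25509 - \frac{11 \sqrt{22470}}{12}$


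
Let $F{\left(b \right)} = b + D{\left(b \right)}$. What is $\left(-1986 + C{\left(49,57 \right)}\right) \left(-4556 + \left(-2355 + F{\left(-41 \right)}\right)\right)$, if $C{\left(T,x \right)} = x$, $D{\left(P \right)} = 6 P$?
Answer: $13884942$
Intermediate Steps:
$F{\left(b \right)} = 7 b$ ($F{\left(b \right)} = b + 6 b = 7 b$)
$\left(-1986 + C{\left(49,57 \right)}\right) \left(-4556 + \left(-2355 + F{\left(-41 \right)}\right)\right) = \left(-1986 + 57\right) \left(-4556 + \left(-2355 + 7 \left(-41\right)\right)\right) = - 1929 \left(-4556 - 2642\right) = \left(-1929\right) \left(-7198\right) = 13884942$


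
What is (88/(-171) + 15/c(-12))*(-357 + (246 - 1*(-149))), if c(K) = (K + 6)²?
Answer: -67/18 ≈ -3.7222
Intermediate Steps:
c(K) = (6 + K)²
(88/(-171) + 15/c(-12))*(-357 + (246 - 1*(-149))) = (88/(-171) + 15/((6 - 12)²))*(-357 + (246 - 1*(-149))) = (88*(-1/171) + 15/((-6)²))*(-357 + (246 + 149)) = (-88/171 + 15/36)*(-357 + 395) = (-88/171 + 15*(1/36))*38 = (-88/171 + 5/12)*38 = -67/684*38 = -67/18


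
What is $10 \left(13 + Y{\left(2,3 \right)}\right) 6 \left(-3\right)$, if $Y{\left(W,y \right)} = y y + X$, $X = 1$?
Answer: $-4140$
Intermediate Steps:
$Y{\left(W,y \right)} = 1 + y^{2}$ ($Y{\left(W,y \right)} = y y + 1 = y^{2} + 1 = 1 + y^{2}$)
$10 \left(13 + Y{\left(2,3 \right)}\right) 6 \left(-3\right) = 10 \left(13 + \left(1 + 3^{2}\right)\right) 6 \left(-3\right) = 10 \left(13 + \left(1 + 9\right)\right) \left(-18\right) = 10 \left(13 + 10\right) \left(-18\right) = 10 \cdot 23 \left(-18\right) = 10 \left(-414\right) = -4140$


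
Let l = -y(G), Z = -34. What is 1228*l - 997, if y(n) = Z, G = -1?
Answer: 40755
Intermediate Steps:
y(n) = -34
l = 34 (l = -1*(-34) = 34)
1228*l - 997 = 1228*34 - 997 = 41752 - 997 = 40755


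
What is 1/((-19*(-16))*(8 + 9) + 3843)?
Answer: 1/9011 ≈ 0.00011098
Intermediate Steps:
1/((-19*(-16))*(8 + 9) + 3843) = 1/(304*17 + 3843) = 1/(5168 + 3843) = 1/9011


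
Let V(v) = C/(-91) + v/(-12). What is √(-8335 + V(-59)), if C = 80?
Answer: I*√2483593203/546 ≈ 91.274*I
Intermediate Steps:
V(v) = -80/91 - v/12 (V(v) = 80/(-91) + v/(-12) = 80*(-1/91) + v*(-1/12) = -80/91 - v/12)
√(-8335 + V(-59)) = √(-8335 + (-80/91 - 1/12*(-59))) = √(-8335 + (-80/91 + 59/12)) = √(-8335 + 4409/1092) = √(-9097411/1092) = I*√2483593203/546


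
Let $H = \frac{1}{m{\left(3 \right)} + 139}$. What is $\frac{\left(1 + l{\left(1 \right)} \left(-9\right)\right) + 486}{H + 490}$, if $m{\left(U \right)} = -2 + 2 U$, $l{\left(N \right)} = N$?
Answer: $\frac{68354}{70071} \approx 0.9755$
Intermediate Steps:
$H = \frac{1}{143}$ ($H = \frac{1}{\left(-2 + 2 \cdot 3\right) + 139} = \frac{1}{\left(-2 + 6\right) + 139} = \frac{1}{4 + 139} = \frac{1}{143} \approx 0.006993$)
$\frac{\left(1 + l{\left(1 \right)} \left(-9\right)\right) + 486}{H + 490} = \frac{\left(1 + 1 \left(-9\right)\right) + 486}{\frac{1}{143} + 490} = \frac{\left(1 - 9\right) + 486}{\frac{70071}{143}} = \left(-8 + 486\right) \frac{143}{70071} = 478 \cdot \frac{143}{70071} = \frac{68354}{70071}$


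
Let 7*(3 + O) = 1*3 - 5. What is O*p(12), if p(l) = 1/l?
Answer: -23/84 ≈ -0.27381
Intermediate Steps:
O = -23/7 (O = -3 + (1*3 - 5)/7 = -3 + (3 - 5)/7 = -3 + (⅐)*(-2) = -3 - 2/7 = -23/7 ≈ -3.2857)
O*p(12) = -23/7/12 = -23/7*1/12 = -23/84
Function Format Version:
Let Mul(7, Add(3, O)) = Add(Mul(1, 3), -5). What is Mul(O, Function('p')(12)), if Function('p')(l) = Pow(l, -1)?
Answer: Rational(-23, 84) ≈ -0.27381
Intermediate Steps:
O = Rational(-23, 7) (O = Add(-3, Mul(Rational(1, 7), Add(Mul(1, 3), -5))) = Add(-3, Mul(Rational(1, 7), Add(3, -5))) = Add(-3, Mul(Rational(1, 7), -2)) = Add(-3, Rational(-2, 7)) = Rational(-23, 7) ≈ -3.2857)
Mul(O, Function('p')(12)) = Mul(Rational(-23, 7), Pow(12, -1)) = Mul(Rational(-23, 7), Rational(1, 12)) = Rational(-23, 84)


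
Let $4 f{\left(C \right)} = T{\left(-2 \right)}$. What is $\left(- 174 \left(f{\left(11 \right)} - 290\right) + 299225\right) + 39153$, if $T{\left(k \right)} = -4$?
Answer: $389012$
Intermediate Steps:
$f{\left(C \right)} = -1$ ($f{\left(C \right)} = \frac{1}{4} \left(-4\right) = -1$)
$\left(- 174 \left(f{\left(11 \right)} - 290\right) + 299225\right) + 39153 = \left(- 174 \left(-1 - 290\right) + 299225\right) + 39153 = \left(\left(-174\right) \left(-291\right) + 299225\right) + 39153 = \left(50634 + 299225\right) + 39153 = 349859 + 39153 = 389012$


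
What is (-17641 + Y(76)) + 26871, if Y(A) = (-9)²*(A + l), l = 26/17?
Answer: 263668/17 ≈ 15510.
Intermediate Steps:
l = 26/17 (l = 26*(1/17) = 26/17 ≈ 1.5294)
Y(A) = 2106/17 + 81*A (Y(A) = (-9)²*(A + 26/17) = 81*(26/17 + A) = 2106/17 + 81*A)
(-17641 + Y(76)) + 26871 = (-17641 + (2106/17 + 81*76)) + 26871 = (-17641 + (2106/17 + 6156)) + 26871 = (-17641 + 106758/17) + 26871 = -193139/17 + 26871 = 263668/17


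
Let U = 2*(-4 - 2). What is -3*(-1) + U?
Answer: -9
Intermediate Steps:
U = -12 (U = 2*(-6) = -12)
-3*(-1) + U = -3*(-1) - 12 = 3 - 12 = -9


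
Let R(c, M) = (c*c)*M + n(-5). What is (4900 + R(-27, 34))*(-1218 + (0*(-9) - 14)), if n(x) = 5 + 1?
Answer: -36580544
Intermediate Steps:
n(x) = 6
R(c, M) = 6 + M*c² (R(c, M) = (c*c)*M + 6 = c²*M + 6 = M*c² + 6 = 6 + M*c²)
(4900 + R(-27, 34))*(-1218 + (0*(-9) - 14)) = (4900 + (6 + 34*(-27)²))*(-1218 + (0*(-9) - 14)) = (4900 + (6 + 34*729))*(-1218 + (0 - 14)) = (4900 + (6 + 24786))*(-1218 - 14) = (4900 + 24792)*(-1232) = 29692*(-1232) = -36580544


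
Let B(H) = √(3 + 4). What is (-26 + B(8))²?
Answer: (26 - √7)² ≈ 545.42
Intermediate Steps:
B(H) = √7
(-26 + B(8))² = (-26 + √7)²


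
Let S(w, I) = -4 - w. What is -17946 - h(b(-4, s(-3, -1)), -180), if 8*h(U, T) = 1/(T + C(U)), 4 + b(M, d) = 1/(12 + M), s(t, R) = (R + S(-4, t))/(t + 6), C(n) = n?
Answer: -26398565/1471 ≈ -17946.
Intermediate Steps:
s(t, R) = R/(6 + t) (s(t, R) = (R + (-4 - 1*(-4)))/(t + 6) = (R + (-4 + 4))/(6 + t) = (R + 0)/(6 + t) = R/(6 + t))
b(M, d) = -4 + 1/(12 + M)
h(U, T) = 1/(8*(T + U))
-17946 - h(b(-4, s(-3, -1)), -180) = -17946 - 1/(8*(-180 + (-47 - 4*(-4))/(12 - 4))) = -17946 - 1/(8*(-180 + (-47 + 16)/8)) = -17946 - 1/(8*(-180 + (⅛)*(-31))) = -17946 - 1/(8*(-180 - 31/8)) = -17946 - 1/(8*(-1471/8)) = -17946 - (-8)/(8*1471) = -17946 - 1*(-1/1471) = -17946 + 1/1471 = -26398565/1471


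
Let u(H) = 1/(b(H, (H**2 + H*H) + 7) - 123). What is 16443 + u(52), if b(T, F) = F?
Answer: 87016357/5292 ≈ 16443.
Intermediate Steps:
u(H) = 1/(-116 + 2*H**2) (u(H) = 1/(((H**2 + H*H) + 7) - 123) = 1/(((H**2 + H**2) + 7) - 123) = 1/((2*H**2 + 7) - 123) = 1/((7 + 2*H**2) - 123) = 1/(-116 + 2*H**2))
16443 + u(52) = 16443 + 1/(2*(-58 + 52**2)) = 16443 + 1/(2*(-58 + 2704)) = 16443 + (1/2)/2646 = 16443 + (1/2)*(1/2646) = 16443 + 1/5292 = 87016357/5292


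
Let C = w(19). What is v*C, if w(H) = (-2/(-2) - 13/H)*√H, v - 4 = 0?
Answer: 24*√19/19 ≈ 5.5060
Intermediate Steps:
v = 4 (v = 4 + 0 = 4)
w(H) = √H*(1 - 13/H) (w(H) = (-2*(-½) - 13/H)*√H = (1 - 13/H)*√H = √H*(1 - 13/H))
C = 6*√19/19 (C = (-13 + 19)/√19 = (√19/19)*6 = 6*√19/19 ≈ 1.3765)
v*C = 4*(6*√19/19) = 24*√19/19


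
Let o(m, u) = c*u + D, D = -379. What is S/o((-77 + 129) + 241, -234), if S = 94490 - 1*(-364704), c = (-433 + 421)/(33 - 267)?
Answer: -459194/391 ≈ -1174.4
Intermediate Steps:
c = 2/39 (c = -12/(-234) = -12*(-1/234) = 2/39 ≈ 0.051282)
o(m, u) = -379 + 2*u/39 (o(m, u) = 2*u/39 - 379 = -379 + 2*u/39)
S = 459194 (S = 94490 + 364704 = 459194)
S/o((-77 + 129) + 241, -234) = 459194/(-379 + (2/39)*(-234)) = 459194/(-379 - 12) = 459194/(-391) = 459194*(-1/391) = -459194/391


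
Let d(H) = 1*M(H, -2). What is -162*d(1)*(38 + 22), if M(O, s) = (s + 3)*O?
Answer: -9720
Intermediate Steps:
M(O, s) = O*(3 + s) (M(O, s) = (3 + s)*O = O*(3 + s))
d(H) = H (d(H) = 1*(H*(3 - 2)) = 1*(H*1) = 1*H = H)
-162*d(1)*(38 + 22) = -162*(38 + 22) = -162*60 = -9720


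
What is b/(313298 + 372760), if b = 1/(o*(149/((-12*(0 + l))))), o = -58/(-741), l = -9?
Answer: 6669/494076103 ≈ 1.3498e-5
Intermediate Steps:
o = 58/741 (o = -58*(-1/741) = 58/741 ≈ 0.078273)
b = 40014/4321 (b = 1/(58*(149/((-12*(0 - 9))))/741) = 1/(58*(149/((-12*(-9))))/741) = 1/(58*(149/108)/741) = 1/(58*(149*(1/108))/741) = 1/((58/741)*(149/108)) = 1/(4321/40014) = 40014/4321 ≈ 9.2604)
b/(313298 + 372760) = 40014/(4321*(313298 + 372760)) = (40014/4321)/686058 = (40014/4321)*(1/686058) = 6669/494076103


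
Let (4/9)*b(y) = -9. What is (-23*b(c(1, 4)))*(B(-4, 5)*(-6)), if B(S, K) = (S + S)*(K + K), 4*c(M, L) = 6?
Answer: 223560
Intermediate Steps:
c(M, L) = 3/2 (c(M, L) = (¼)*6 = 3/2)
b(y) = -81/4 (b(y) = (9/4)*(-9) = -81/4)
B(S, K) = 4*K*S (B(S, K) = (2*S)*(2*K) = 4*K*S)
(-23*b(c(1, 4)))*(B(-4, 5)*(-6)) = (-23*(-81/4))*((4*5*(-4))*(-6)) = 1863*(-80*(-6))/4 = (1863/4)*480 = 223560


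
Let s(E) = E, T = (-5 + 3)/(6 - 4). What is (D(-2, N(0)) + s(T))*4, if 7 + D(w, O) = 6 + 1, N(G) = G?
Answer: -4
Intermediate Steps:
D(w, O) = 0 (D(w, O) = -7 + (6 + 1) = -7 + 7 = 0)
T = -1 (T = -2/2 = -2*1/2 = -1)
(D(-2, N(0)) + s(T))*4 = (0 - 1)*4 = -1*4 = -4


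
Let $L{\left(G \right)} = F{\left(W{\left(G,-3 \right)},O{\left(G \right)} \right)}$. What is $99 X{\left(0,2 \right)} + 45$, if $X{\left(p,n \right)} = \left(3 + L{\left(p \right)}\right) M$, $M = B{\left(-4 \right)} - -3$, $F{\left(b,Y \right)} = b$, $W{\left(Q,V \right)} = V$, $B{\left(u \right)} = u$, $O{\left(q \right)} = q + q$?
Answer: $45$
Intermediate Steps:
$O{\left(q \right)} = 2 q$
$L{\left(G \right)} = -3$
$M = -1$ ($M = -4 - -3 = -4 + 3 = -1$)
$X{\left(p,n \right)} = 0$ ($X{\left(p,n \right)} = \left(3 - 3\right) \left(-1\right) = 0 \left(-1\right) = 0$)
$99 X{\left(0,2 \right)} + 45 = 99 \cdot 0 + 45 = 0 + 45 = 45$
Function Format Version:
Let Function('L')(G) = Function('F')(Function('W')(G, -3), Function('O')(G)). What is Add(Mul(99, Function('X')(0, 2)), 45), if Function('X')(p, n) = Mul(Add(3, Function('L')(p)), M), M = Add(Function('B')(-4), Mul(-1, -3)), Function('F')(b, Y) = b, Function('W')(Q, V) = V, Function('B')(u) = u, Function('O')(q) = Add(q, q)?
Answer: 45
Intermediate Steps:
Function('O')(q) = Mul(2, q)
Function('L')(G) = -3
M = -1 (M = Add(-4, Mul(-1, -3)) = Add(-4, 3) = -1)
Function('X')(p, n) = 0 (Function('X')(p, n) = Mul(Add(3, -3), -1) = Mul(0, -1) = 0)
Add(Mul(99, Function('X')(0, 2)), 45) = Add(Mul(99, 0), 45) = Add(0, 45) = 45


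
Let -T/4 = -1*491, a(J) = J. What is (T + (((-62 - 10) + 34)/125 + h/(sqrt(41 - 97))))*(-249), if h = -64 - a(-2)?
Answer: -61120038/125 - 7719*I*sqrt(14)/14 ≈ -4.8896e+5 - 2063.0*I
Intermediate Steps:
T = 1964 (T = -(-4)*491 = -4*(-491) = 1964)
h = -62 (h = -64 - 1*(-2) = -64 + 2 = -62)
(T + (((-62 - 10) + 34)/125 + h/(sqrt(41 - 97))))*(-249) = (1964 + (((-62 - 10) + 34)/125 - 62/sqrt(41 - 97)))*(-249) = (1964 + ((-72 + 34)*(1/125) - 62*(-I*sqrt(14)/28)))*(-249) = (1964 + (-38*1/125 - 62*(-I*sqrt(14)/28)))*(-249) = (1964 + (-38/125 - (-31)*I*sqrt(14)/14))*(-249) = (1964 + (-38/125 + 31*I*sqrt(14)/14))*(-249) = (245462/125 + 31*I*sqrt(14)/14)*(-249) = -61120038/125 - 7719*I*sqrt(14)/14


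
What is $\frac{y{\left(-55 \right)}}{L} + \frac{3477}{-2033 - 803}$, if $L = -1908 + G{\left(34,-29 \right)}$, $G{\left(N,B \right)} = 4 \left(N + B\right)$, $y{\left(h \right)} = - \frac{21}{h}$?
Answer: $- \frac{90277809}{73622560} \approx -1.2262$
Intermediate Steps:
$G{\left(N,B \right)} = 4 B + 4 N$ ($G{\left(N,B \right)} = 4 \left(B + N\right) = 4 B + 4 N$)
$L = -1888$ ($L = -1908 + \left(4 \left(-29\right) + 4 \cdot 34\right) = -1908 + \left(-116 + 136\right) = -1908 + 20 = -1888$)
$\frac{y{\left(-55 \right)}}{L} + \frac{3477}{-2033 - 803} = \frac{\left(-21\right) \frac{1}{-55}}{-1888} + \frac{3477}{-2033 - 803} = \left(-21\right) \left(- \frac{1}{55}\right) \left(- \frac{1}{1888}\right) + \frac{3477}{-2033 - 803} = \frac{21}{55} \left(- \frac{1}{1888}\right) + \frac{3477}{-2836} = - \frac{21}{103840} + 3477 \left(- \frac{1}{2836}\right) = - \frac{21}{103840} - \frac{3477}{2836} = - \frac{90277809}{73622560}$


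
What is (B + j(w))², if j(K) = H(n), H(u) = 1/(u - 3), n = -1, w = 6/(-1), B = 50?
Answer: 39601/16 ≈ 2475.1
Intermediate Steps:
w = -6 (w = 6*(-1) = -6)
H(u) = 1/(-3 + u)
j(K) = -¼ (j(K) = 1/(-3 - 1) = 1/(-4) = -¼)
(B + j(w))² = (50 - ¼)² = (199/4)² = 39601/16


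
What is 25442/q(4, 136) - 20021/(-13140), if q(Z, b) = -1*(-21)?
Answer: 111576107/91980 ≈ 1213.0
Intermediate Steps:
q(Z, b) = 21
25442/q(4, 136) - 20021/(-13140) = 25442/21 - 20021/(-13140) = 25442*(1/21) - 20021*(-1/13140) = 25442/21 + 20021/13140 = 111576107/91980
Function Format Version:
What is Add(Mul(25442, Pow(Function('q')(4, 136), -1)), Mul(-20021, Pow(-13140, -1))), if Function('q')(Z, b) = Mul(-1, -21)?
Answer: Rational(111576107, 91980) ≈ 1213.0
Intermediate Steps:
Function('q')(Z, b) = 21
Add(Mul(25442, Pow(Function('q')(4, 136), -1)), Mul(-20021, Pow(-13140, -1))) = Add(Mul(25442, Pow(21, -1)), Mul(-20021, Pow(-13140, -1))) = Add(Mul(25442, Rational(1, 21)), Mul(-20021, Rational(-1, 13140))) = Add(Rational(25442, 21), Rational(20021, 13140)) = Rational(111576107, 91980)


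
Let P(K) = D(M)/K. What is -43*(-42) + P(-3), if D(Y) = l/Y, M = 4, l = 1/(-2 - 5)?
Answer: 151705/84 ≈ 1806.0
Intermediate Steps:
l = -1/7 (l = 1/(-7) = -1/7 ≈ -0.14286)
D(Y) = -1/(7*Y)
P(K) = -1/(28*K) (P(K) = (-1/7/4)/K = (-1/7*1/4)/K = -1/(28*K))
-43*(-42) + P(-3) = -43*(-42) - 1/28/(-3) = 1806 - 1/28*(-1/3) = 1806 + 1/84 = 151705/84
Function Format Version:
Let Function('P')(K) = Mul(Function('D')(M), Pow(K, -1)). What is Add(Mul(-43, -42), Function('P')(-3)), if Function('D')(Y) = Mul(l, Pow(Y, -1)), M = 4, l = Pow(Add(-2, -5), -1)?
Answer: Rational(151705, 84) ≈ 1806.0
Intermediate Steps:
l = Rational(-1, 7) (l = Pow(-7, -1) = Rational(-1, 7) ≈ -0.14286)
Function('D')(Y) = Mul(Rational(-1, 7), Pow(Y, -1))
Function('P')(K) = Mul(Rational(-1, 28), Pow(K, -1)) (Function('P')(K) = Mul(Mul(Rational(-1, 7), Pow(4, -1)), Pow(K, -1)) = Mul(Mul(Rational(-1, 7), Rational(1, 4)), Pow(K, -1)) = Mul(Rational(-1, 28), Pow(K, -1)))
Add(Mul(-43, -42), Function('P')(-3)) = Add(Mul(-43, -42), Mul(Rational(-1, 28), Pow(-3, -1))) = Add(1806, Mul(Rational(-1, 28), Rational(-1, 3))) = Add(1806, Rational(1, 84)) = Rational(151705, 84)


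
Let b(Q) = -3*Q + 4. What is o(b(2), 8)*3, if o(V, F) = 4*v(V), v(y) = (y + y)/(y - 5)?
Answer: 48/7 ≈ 6.8571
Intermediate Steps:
v(y) = 2*y/(-5 + y) (v(y) = (2*y)/(-5 + y) = 2*y/(-5 + y))
b(Q) = 4 - 3*Q
o(V, F) = 8*V/(-5 + V) (o(V, F) = 4*(2*V/(-5 + V)) = 8*V/(-5 + V))
o(b(2), 8)*3 = (8*(4 - 3*2)/(-5 + (4 - 3*2)))*3 = (8*(4 - 6)/(-5 + (4 - 6)))*3 = (8*(-2)/(-5 - 2))*3 = (8*(-2)/(-7))*3 = (8*(-2)*(-1/7))*3 = (16/7)*3 = 48/7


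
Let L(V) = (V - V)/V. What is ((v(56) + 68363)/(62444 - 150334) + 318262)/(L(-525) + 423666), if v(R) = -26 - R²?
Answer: 9323993993/12412001580 ≈ 0.75121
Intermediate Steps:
L(V) = 0 (L(V) = 0/V = 0)
((v(56) + 68363)/(62444 - 150334) + 318262)/(L(-525) + 423666) = (((-26 - 1*56²) + 68363)/(62444 - 150334) + 318262)/(0 + 423666) = (((-26 - 1*3136) + 68363)/(-87890) + 318262)/423666 = (((-26 - 3136) + 68363)*(-1/87890) + 318262)*(1/423666) = ((-3162 + 68363)*(-1/87890) + 318262)*(1/423666) = (65201*(-1/87890) + 318262)*(1/423666) = (-65201/87890 + 318262)*(1/423666) = (27971981979/87890)*(1/423666) = 9323993993/12412001580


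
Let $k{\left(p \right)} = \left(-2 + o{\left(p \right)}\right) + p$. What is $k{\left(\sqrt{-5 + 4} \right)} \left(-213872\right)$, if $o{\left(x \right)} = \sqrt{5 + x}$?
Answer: $427744 - 213872 i - 213872 \sqrt{5 + i} \approx -52850.0 - 2.6146 \cdot 10^{5} i$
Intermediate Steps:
$k{\left(p \right)} = -2 + p + \sqrt{5 + p}$ ($k{\left(p \right)} = \left(-2 + \sqrt{5 + p}\right) + p = -2 + p + \sqrt{5 + p}$)
$k{\left(\sqrt{-5 + 4} \right)} \left(-213872\right) = \left(-2 + \sqrt{-5 + 4} + \sqrt{5 + \sqrt{-5 + 4}}\right) \left(-213872\right) = \left(-2 + \sqrt{-1} + \sqrt{5 + \sqrt{-1}}\right) \left(-213872\right) = \left(-2 + i + \sqrt{5 + i}\right) \left(-213872\right) = 427744 - 213872 i - 213872 \sqrt{5 + i}$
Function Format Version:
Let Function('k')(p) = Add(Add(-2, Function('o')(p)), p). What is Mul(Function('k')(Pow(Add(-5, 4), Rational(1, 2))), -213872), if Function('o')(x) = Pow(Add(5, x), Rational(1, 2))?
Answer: Add(427744, Mul(-213872, I), Mul(-213872, Pow(Add(5, I), Rational(1, 2)))) ≈ Add(-52850., Mul(-2.6146e+5, I))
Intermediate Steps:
Function('k')(p) = Add(-2, p, Pow(Add(5, p), Rational(1, 2))) (Function('k')(p) = Add(Add(-2, Pow(Add(5, p), Rational(1, 2))), p) = Add(-2, p, Pow(Add(5, p), Rational(1, 2))))
Mul(Function('k')(Pow(Add(-5, 4), Rational(1, 2))), -213872) = Mul(Add(-2, Pow(Add(-5, 4), Rational(1, 2)), Pow(Add(5, Pow(Add(-5, 4), Rational(1, 2))), Rational(1, 2))), -213872) = Mul(Add(-2, Pow(-1, Rational(1, 2)), Pow(Add(5, Pow(-1, Rational(1, 2))), Rational(1, 2))), -213872) = Mul(Add(-2, I, Pow(Add(5, I), Rational(1, 2))), -213872) = Add(427744, Mul(-213872, I), Mul(-213872, Pow(Add(5, I), Rational(1, 2))))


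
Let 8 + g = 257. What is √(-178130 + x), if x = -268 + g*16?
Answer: I*√174414 ≈ 417.63*I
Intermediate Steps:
g = 249 (g = -8 + 257 = 249)
x = 3716 (x = -268 + 249*16 = -268 + 3984 = 3716)
√(-178130 + x) = √(-178130 + 3716) = √(-174414) = I*√174414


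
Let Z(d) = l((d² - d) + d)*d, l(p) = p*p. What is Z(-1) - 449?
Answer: -450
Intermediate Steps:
l(p) = p²
Z(d) = d⁵ (Z(d) = ((d² - d) + d)²*d = (d²)²*d = d⁴*d = d⁵)
Z(-1) - 449 = (-1)⁵ - 449 = -1 - 449 = -450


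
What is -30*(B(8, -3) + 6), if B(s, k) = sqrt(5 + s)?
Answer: -180 - 30*sqrt(13) ≈ -288.17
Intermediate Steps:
-30*(B(8, -3) + 6) = -30*(sqrt(5 + 8) + 6) = -30*(sqrt(13) + 6) = -30*(6 + sqrt(13)) = -180 - 30*sqrt(13)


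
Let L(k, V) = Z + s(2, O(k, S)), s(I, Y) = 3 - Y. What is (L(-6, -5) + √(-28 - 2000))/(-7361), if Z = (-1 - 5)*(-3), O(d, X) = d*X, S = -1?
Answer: -15/7361 - 26*I*√3/7361 ≈ -0.0020378 - 0.0061178*I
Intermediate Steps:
O(d, X) = X*d
Z = 18 (Z = -6*(-3) = 18)
L(k, V) = 21 + k (L(k, V) = 18 + (3 - (-1)*k) = 18 + (3 + k) = 21 + k)
(L(-6, -5) + √(-28 - 2000))/(-7361) = ((21 - 6) + √(-28 - 2000))/(-7361) = (15 + √(-2028))*(-1/7361) = (15 + 26*I*√3)*(-1/7361) = -15/7361 - 26*I*√3/7361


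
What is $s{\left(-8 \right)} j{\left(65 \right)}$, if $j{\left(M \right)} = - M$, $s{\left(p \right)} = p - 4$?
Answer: $780$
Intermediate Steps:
$s{\left(p \right)} = -4 + p$
$s{\left(-8 \right)} j{\left(65 \right)} = \left(-4 - 8\right) \left(\left(-1\right) 65\right) = \left(-12\right) \left(-65\right) = 780$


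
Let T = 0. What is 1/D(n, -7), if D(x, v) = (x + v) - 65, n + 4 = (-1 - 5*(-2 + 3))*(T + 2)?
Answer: -1/88 ≈ -0.011364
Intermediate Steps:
n = -16 (n = -4 + (-1 - 5*(-2 + 3))*(0 + 2) = -4 + (-1 - 5*1)*2 = -4 + (-1 - 5)*2 = -4 - 6*2 = -4 - 12 = -16)
D(x, v) = -65 + v + x (D(x, v) = (v + x) - 65 = -65 + v + x)
1/D(n, -7) = 1/(-65 - 7 - 16) = 1/(-88) = -1/88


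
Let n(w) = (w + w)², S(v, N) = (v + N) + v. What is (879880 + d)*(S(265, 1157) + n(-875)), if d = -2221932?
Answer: -4112298291724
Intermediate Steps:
S(v, N) = N + 2*v (S(v, N) = (N + v) + v = N + 2*v)
n(w) = 4*w² (n(w) = (2*w)² = 4*w²)
(879880 + d)*(S(265, 1157) + n(-875)) = (879880 - 2221932)*((1157 + 2*265) + 4*(-875)²) = -1342052*((1157 + 530) + 4*765625) = -1342052*(1687 + 3062500) = -1342052*3064187 = -4112298291724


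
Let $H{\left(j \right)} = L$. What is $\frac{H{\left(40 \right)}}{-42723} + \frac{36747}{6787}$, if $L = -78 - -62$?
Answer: $\frac{1570050673}{289961001} \approx 5.4147$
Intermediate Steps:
$L = -16$ ($L = -78 + 62 = -16$)
$H{\left(j \right)} = -16$
$\frac{H{\left(40 \right)}}{-42723} + \frac{36747}{6787} = - \frac{16}{-42723} + \frac{36747}{6787} = \left(-16\right) \left(- \frac{1}{42723}\right) + 36747 \cdot \frac{1}{6787} = \frac{16}{42723} + \frac{36747}{6787} = \frac{1570050673}{289961001}$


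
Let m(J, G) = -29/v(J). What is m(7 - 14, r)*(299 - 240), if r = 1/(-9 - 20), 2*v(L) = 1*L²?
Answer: -3422/49 ≈ -69.837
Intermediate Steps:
v(L) = L²/2 (v(L) = (1*L²)/2 = L²/2)
r = -1/29 (r = 1/(-29) = -1/29 ≈ -0.034483)
m(J, G) = -58/J² (m(J, G) = -29*2/J² = -58/J²)
m(7 - 14, r)*(299 - 240) = (-58/(7 - 14)²)*(299 - 240) = -58/(-7)²*59 = -58*1/49*59 = -58/49*59 = -3422/49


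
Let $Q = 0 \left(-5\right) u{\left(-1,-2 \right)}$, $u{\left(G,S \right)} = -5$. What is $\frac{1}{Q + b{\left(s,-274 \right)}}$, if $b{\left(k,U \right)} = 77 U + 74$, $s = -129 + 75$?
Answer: $- \frac{1}{21024} \approx -4.7565 \cdot 10^{-5}$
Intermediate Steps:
$s = -54$
$b{\left(k,U \right)} = 74 + 77 U$
$Q = 0$ ($Q = 0 \left(-5\right) \left(-5\right) = 0 \left(-5\right) = 0$)
$\frac{1}{Q + b{\left(s,-274 \right)}} = \frac{1}{0 + \left(74 + 77 \left(-274\right)\right)} = \frac{1}{0 + \left(74 - 21098\right)} = \frac{1}{0 - 21024} = \frac{1}{-21024} = - \frac{1}{21024}$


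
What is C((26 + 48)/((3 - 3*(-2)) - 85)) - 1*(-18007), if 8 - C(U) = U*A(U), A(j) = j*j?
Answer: 988569733/54872 ≈ 18016.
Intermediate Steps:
A(j) = j**2
C(U) = 8 - U**3 (C(U) = 8 - U*U**2 = 8 - U**3)
C((26 + 48)/((3 - 3*(-2)) - 85)) - 1*(-18007) = (8 - ((26 + 48)/((3 - 3*(-2)) - 85))**3) - 1*(-18007) = (8 - (74/((3 + 6) - 85))**3) + 18007 = (8 - (74/(9 - 85))**3) + 18007 = (8 - (74/(-76))**3) + 18007 = (8 - (74*(-1/76))**3) + 18007 = (8 - (-37/38)**3) + 18007 = (8 - 1*(-50653/54872)) + 18007 = (8 + 50653/54872) + 18007 = 489629/54872 + 18007 = 988569733/54872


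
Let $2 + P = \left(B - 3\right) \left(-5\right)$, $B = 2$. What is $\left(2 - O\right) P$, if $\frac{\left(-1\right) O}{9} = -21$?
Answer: $-561$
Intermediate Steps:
$O = 189$ ($O = \left(-9\right) \left(-21\right) = 189$)
$P = 3$ ($P = -2 + \left(2 - 3\right) \left(-5\right) = -2 - -5 = -2 + 5 = 3$)
$\left(2 - O\right) P = \left(2 - 189\right) 3 = \left(-187\right) 3 = -561$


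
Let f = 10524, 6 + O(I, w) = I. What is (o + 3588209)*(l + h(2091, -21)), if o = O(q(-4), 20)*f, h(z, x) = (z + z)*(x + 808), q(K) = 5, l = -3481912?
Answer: -682185820430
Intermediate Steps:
O(I, w) = -6 + I
h(z, x) = 2*z*(808 + x) (h(z, x) = (2*z)*(808 + x) = 2*z*(808 + x))
o = -10524 (o = (-6 + 5)*10524 = -1*10524 = -10524)
(o + 3588209)*(l + h(2091, -21)) = (-10524 + 3588209)*(-3481912 + 2*2091*(808 - 21)) = 3577685*(-3481912 + 2*2091*787) = 3577685*(-3481912 + 3291234) = 3577685*(-190678) = -682185820430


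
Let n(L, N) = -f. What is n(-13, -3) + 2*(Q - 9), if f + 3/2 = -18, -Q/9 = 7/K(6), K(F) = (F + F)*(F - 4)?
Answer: -15/4 ≈ -3.7500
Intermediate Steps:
K(F) = 2*F*(-4 + F) (K(F) = (2*F)*(-4 + F) = 2*F*(-4 + F))
Q = -21/8 (Q = -63/(2*6*(-4 + 6)) = -63/(2*6*2) = -63/24 = -9*7/24 = -21/8 ≈ -2.6250)
f = -39/2 (f = -3/2 - 18 = -39/2 ≈ -19.500)
n(L, N) = 39/2 (n(L, N) = -1*(-39/2) = 39/2)
n(-13, -3) + 2*(Q - 9) = 39/2 + 2*(-21/8 - 9) = 39/2 + 2*(-93/8) = 39/2 - 93/4 = -15/4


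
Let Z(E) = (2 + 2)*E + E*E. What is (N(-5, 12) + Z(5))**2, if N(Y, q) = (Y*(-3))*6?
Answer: 18225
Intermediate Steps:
N(Y, q) = -18*Y (N(Y, q) = -3*Y*6 = -18*Y)
Z(E) = E**2 + 4*E (Z(E) = 4*E + E**2 = E**2 + 4*E)
(N(-5, 12) + Z(5))**2 = (-18*(-5) + 5*(4 + 5))**2 = (90 + 5*9)**2 = (90 + 45)**2 = 135**2 = 18225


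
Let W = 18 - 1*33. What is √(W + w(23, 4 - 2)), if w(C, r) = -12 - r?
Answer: I*√29 ≈ 5.3852*I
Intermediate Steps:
W = -15 (W = 18 - 33 = -15)
√(W + w(23, 4 - 2)) = √(-15 + (-12 - (4 - 2))) = √(-15 + (-12 - 1*2)) = √(-15 + (-12 - 2)) = √(-15 - 14) = √(-29) = I*√29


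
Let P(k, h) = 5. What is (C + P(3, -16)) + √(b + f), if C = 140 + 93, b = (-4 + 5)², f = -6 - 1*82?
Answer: 238 + I*√87 ≈ 238.0 + 9.3274*I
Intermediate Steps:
f = -88 (f = -6 - 82 = -88)
b = 1 (b = 1² = 1)
C = 233
(C + P(3, -16)) + √(b + f) = (233 + 5) + √(1 - 88) = 238 + √(-87) = 238 + I*√87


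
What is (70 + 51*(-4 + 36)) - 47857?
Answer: -46155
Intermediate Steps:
(70 + 51*(-4 + 36)) - 47857 = (70 + 51*32) - 47857 = (70 + 1632) - 47857 = 1702 - 47857 = -46155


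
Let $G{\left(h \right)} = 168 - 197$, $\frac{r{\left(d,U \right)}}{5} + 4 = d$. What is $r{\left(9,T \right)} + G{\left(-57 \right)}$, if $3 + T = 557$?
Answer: $-4$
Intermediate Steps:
$T = 554$ ($T = -3 + 557 = 554$)
$r{\left(d,U \right)} = -20 + 5 d$
$G{\left(h \right)} = -29$
$r{\left(9,T \right)} + G{\left(-57 \right)} = \left(-20 + 5 \cdot 9\right) - 29 = \left(-20 + 45\right) - 29 = 25 - 29 = -4$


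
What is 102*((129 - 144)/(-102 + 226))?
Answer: -765/62 ≈ -12.339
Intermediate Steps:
102*((129 - 144)/(-102 + 226)) = 102*(-15/124) = -765/62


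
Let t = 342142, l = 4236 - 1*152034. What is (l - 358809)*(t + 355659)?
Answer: -353510871207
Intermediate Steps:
l = -147798 (l = 4236 - 152034 = -147798)
(l - 358809)*(t + 355659) = (-147798 - 358809)*(342142 + 355659) = -506607*697801 = -353510871207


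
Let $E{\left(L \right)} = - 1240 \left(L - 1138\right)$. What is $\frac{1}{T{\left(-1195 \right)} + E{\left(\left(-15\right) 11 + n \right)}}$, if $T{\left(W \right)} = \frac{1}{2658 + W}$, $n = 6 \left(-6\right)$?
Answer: $\frac{1463}{2429106681} \approx 6.0228 \cdot 10^{-7}$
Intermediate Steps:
$n = -36$
$E{\left(L \right)} = 1411120 - 1240 L$ ($E{\left(L \right)} = - 1240 \left(-1138 + L\right) = 1411120 - 1240 L$)
$\frac{1}{T{\left(-1195 \right)} + E{\left(\left(-15\right) 11 + n \right)}} = \frac{1}{\frac{1}{2658 - 1195} + \left(1411120 - 1240 \left(\left(-15\right) 11 - 36\right)\right)} = \frac{1}{\frac{1}{1463} + \left(1411120 - 1240 \left(-165 - 36\right)\right)} = \frac{1}{\frac{1}{1463} + \left(1411120 - -249240\right)} = \frac{1}{\frac{1}{1463} + \left(1411120 + 249240\right)} = \frac{1}{\frac{1}{1463} + 1660360} = \frac{1}{\frac{2429106681}{1463}} = \frac{1463}{2429106681}$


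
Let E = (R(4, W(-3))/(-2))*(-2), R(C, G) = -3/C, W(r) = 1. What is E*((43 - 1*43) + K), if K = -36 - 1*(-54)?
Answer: -27/2 ≈ -13.500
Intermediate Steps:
E = -¾ (E = (-3/4/(-2))*(-2) = (-3*¼*(-½))*(-2) = -¾*(-½)*(-2) = (3/8)*(-2) = -¾ ≈ -0.75000)
K = 18 (K = -36 + 54 = 18)
E*((43 - 1*43) + K) = -3*((43 - 1*43) + 18)/4 = -3*((43 - 43) + 18)/4 = -3*(0 + 18)/4 = -¾*18 = -27/2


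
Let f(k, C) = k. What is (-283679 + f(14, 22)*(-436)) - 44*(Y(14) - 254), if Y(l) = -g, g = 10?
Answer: -278167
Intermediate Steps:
Y(l) = -10 (Y(l) = -1*10 = -10)
(-283679 + f(14, 22)*(-436)) - 44*(Y(14) - 254) = (-283679 + 14*(-436)) - 44*(-10 - 254) = (-283679 - 6104) - 44*(-264) = -289783 + 11616 = -278167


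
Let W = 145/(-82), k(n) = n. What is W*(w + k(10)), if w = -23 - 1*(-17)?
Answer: -290/41 ≈ -7.0732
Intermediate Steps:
w = -6 (w = -23 + 17 = -6)
W = -145/82 (W = 145*(-1/82) = -145/82 ≈ -1.7683)
W*(w + k(10)) = -145*(-6 + 10)/82 = -145/82*4 = -290/41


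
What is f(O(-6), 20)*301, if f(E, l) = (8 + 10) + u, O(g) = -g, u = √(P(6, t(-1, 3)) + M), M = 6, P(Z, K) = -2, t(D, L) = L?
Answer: 6020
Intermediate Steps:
u = 2 (u = √(-2 + 6) = √4 = 2)
f(E, l) = 20 (f(E, l) = (8 + 10) + 2 = 18 + 2 = 20)
f(O(-6), 20)*301 = 20*301 = 6020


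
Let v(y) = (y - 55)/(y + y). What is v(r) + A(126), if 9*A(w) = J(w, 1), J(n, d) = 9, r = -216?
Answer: 703/432 ≈ 1.6273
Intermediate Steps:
v(y) = (-55 + y)/(2*y) (v(y) = (-55 + y)/((2*y)) = (-55 + y)*(1/(2*y)) = (-55 + y)/(2*y))
A(w) = 1 (A(w) = (⅑)*9 = 1)
v(r) + A(126) = (½)*(-55 - 216)/(-216) + 1 = (½)*(-1/216)*(-271) + 1 = 271/432 + 1 = 703/432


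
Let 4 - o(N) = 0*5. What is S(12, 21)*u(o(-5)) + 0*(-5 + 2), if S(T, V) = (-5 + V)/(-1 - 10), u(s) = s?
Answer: -64/11 ≈ -5.8182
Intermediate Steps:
o(N) = 4 (o(N) = 4 - 0*5 = 4 - 1*0 = 4 + 0 = 4)
S(T, V) = 5/11 - V/11 (S(T, V) = (-5 + V)/(-11) = (-5 + V)*(-1/11) = 5/11 - V/11)
S(12, 21)*u(o(-5)) + 0*(-5 + 2) = (5/11 - 1/11*21)*4 + 0*(-5 + 2) = (5/11 - 21/11)*4 + 0*(-3) = -16/11*4 + 0 = -64/11 + 0 = -64/11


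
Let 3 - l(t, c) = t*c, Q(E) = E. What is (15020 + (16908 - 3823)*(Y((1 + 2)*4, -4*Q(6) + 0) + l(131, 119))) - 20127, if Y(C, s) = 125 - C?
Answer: -202469312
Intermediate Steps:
l(t, c) = 3 - c*t (l(t, c) = 3 - t*c = 3 - c*t)
(15020 + (16908 - 3823)*(Y((1 + 2)*4, -4*Q(6) + 0) + l(131, 119))) - 20127 = (15020 + (16908 - 3823)*((125 - (1 + 2)*4) + (3 - 1*119*131))) - 20127 = (15020 + 13085*((125 - 3*4) + (3 - 15589))) - 20127 = (15020 + 13085*((125 - 1*12) - 15586)) - 20127 = (15020 + 13085*((125 - 12) - 15586)) - 20127 = (15020 + 13085*(113 - 15586)) - 20127 = (15020 + 13085*(-15473)) - 20127 = (15020 - 202464205) - 20127 = -202449185 - 20127 = -202469312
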